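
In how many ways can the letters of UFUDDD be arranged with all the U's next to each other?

20

Treat the 2 copies of U as a single block. The multiset to arrange is then {UU, D, D, D, F}, 5 items in all.
That gives (5)!/(3!) = 20 arrangements.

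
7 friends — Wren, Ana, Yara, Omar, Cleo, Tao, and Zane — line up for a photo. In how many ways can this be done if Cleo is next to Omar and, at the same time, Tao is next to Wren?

Treat {Cleo,Omar} as one block (2 orders) and {Tao,Wren} as another (2 orders).
That leaves 5 units to arrange: 2 × 2 × 5! = 4 × 120 = 480.

480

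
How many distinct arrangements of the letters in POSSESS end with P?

Fix P in the last position and arrange the remaining 6 letters.
Those 6 letters have S appearing 4 times, giving (6)!/(4!) = 30.

30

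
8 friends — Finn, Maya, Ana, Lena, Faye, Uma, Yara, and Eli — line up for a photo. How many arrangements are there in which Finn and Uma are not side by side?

Of the 8! = 40320 arrangements, those with Finn and Uma adjacent number 2 × 7! = 10080 (treat the pair as a block with 2 internal orders).
Complementary counting: 40320 − 10080 = 30240.

30240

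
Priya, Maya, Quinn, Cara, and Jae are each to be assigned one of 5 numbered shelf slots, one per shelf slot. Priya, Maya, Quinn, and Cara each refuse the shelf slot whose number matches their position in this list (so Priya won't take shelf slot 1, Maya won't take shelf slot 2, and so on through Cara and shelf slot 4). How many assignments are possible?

Let Aᵢ (for 1 ≤ i ≤ 4) be the placements that put person i in their forbidden shelf slot. Any j of these fix j positions, leaving (5−j)! ways to fill the rest, and there are C(4,j) ways to pick which j.
By inclusion–exclusion, the number of valid placements is Σ_{j=0}^{4} (−1)^j C(4,j)·(5−j)!.
Computing: 120 − 96 + 36 − 8 + 1 = 53.

53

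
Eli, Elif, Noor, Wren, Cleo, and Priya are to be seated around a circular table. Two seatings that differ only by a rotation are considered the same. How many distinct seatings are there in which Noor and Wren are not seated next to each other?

72

All circular seatings of 6 people number (5)! = 120.
Those with Noor next to Wren: fuse the pair into one unit and seat 5 units around a circle — 2·(4)! = 48.
Subtracting, 120 − 48 = 72.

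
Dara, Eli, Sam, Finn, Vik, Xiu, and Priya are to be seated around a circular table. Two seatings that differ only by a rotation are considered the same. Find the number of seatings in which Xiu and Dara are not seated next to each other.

480

Without the restriction there are (6)! = 720 seatings.
Those with Xiu next to Dara: fuse the pair into one unit and seat 6 units around a circle — 2·(5)! = 240.
Subtracting, 720 − 240 = 480.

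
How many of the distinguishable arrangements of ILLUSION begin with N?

With the first slot taken by N, it remains to arrange the other 7 letters (ILLUSIO).
Those 7 letters have I appearing twice and L appearing twice, giving (7)!/(2!·2!) = 1260.

1260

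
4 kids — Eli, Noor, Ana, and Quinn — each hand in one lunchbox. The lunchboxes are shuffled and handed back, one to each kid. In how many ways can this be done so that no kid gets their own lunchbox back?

9

Count assignments avoiding every fixed point. For any j of the 4 kids fixed to their own lunchbox, the other 4−j can be arranged in (4−j)! ways.
By inclusion–exclusion this is Σ_{j=0}^{4} (−1)^j C(4,j)·(4−j)!.
Computing: 24 − 24 + 12 − 4 + 1 = 9.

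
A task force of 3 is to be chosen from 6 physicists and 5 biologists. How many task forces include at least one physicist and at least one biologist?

With no constraint there are C(11,3) = 165 possible selections.
Subtract selections that omit an entire group: no physicists → C(5,3) = 10; no biologists → C(6,3) = 20.
Both groups omitted at once is impossible, so 165 − 30 = 135.

135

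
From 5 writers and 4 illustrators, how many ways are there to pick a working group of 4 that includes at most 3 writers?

121

Split by how many writers are chosen (0 through 3).
Sum: C(5,0)·C(4,4) + C(5,1)·C(4,3) + C(5,2)·C(4,2) + C(5,3)·C(4,1) = 1 + 20 + 60 + 40 = 121.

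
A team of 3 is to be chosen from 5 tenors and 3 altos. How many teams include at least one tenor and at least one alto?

Unrestricted: C(8,3) = 56 ways to pick any 3 of the 8.
Selections missing a whole group: no tenors → C(3,3) = 1; no altos → C(5,3) = 10.
Both groups omitted at once is impossible, so 56 − 11 = 45.

45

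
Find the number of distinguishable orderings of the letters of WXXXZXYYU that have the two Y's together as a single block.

1680

Treat the 2 copies of Y as a single block. The multiset to arrange is then {YY, U, W, X, X, X, X, Z}, 8 items in all.
That gives (8)!/(4!) = 1680 arrangements.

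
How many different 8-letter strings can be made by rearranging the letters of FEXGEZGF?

5040

Letter multiplicities in FEXGEZGF: E×2, F×2, G×2, X×1, Z×1.
So there are 8! / (2!·2!·2!) = 5040 distinguishable arrangements.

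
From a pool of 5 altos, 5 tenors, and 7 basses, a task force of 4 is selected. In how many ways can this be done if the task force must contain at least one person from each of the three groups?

1225

Total 4-person selections from all 17: C(17,4) = 2380.
Subtract selections that omit an entire group: no altos → C(12,4) = 495; no tenors → C(12,4) = 495; no basses → C(10,4) = 210.
Add back selections omitting two groups (i.e. drawn from a single group): C(5,4) + C(5,4) + C(7,4) = 45.
By inclusion–exclusion: 2380 − 1200 + 45 = 1225.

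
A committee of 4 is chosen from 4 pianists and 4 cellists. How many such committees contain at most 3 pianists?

69

Split by how many pianists are chosen (0 through 3).
Sum: C(4,0)·C(4,4) + C(4,1)·C(4,3) + C(4,2)·C(4,2) + C(4,3)·C(4,1) = 1 + 16 + 36 + 16 = 69.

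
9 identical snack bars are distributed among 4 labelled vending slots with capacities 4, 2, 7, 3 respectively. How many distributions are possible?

Without the upper bounds there are C(12,3) = 220 ways to split 9 among 4 vending slots.
Subtract solutions that violate a single cap (substitute x_i' = x_i − (cap_i+1)): x_1 ≥ 5 gives C(7,3) = 35; x_2 ≥ 3 gives C(9,3) = 84; x_3 ≥ 8 gives C(4,3) = 4; x_4 ≥ 4 gives C(8,3) = 56. Together 179.
Add back pairs where two caps are both exceeded: 4 + 0 + 1 + 0 + 10 + 0 = 15.
By inclusion–exclusion the count is 220 − 179 + 15 = 56.

56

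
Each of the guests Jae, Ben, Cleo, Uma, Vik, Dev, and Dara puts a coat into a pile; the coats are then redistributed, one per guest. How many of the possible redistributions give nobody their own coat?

1854

Count assignments avoiding every fixed point. For any j of the 7 guests fixed to their own coat, the other 7−j can be arranged in (7−j)! ways.
By inclusion–exclusion this is Σ_{j=0}^{7} (−1)^j C(7,j)·(7−j)!.
Computing: 5040 − 5040 + 2520 − 840 + 210 − 42 + 7 − 1 = 1854.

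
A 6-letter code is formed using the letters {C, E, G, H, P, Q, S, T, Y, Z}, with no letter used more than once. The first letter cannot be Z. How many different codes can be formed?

136080

The first letter has 10−1 = 9 choices (anything except Z).
The remaining 5 letters are filled from the other 9 symbols without repetition: 9 × 8 × 7 × 6 × 5 = 15120.
Total: 9 × 15120 = 136080.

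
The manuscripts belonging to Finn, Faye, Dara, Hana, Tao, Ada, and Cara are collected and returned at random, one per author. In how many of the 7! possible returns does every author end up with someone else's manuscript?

1854

This is the derangement count D_7: permutations of 7 items with no fixed point.
By inclusion–exclusion this is Σ_{j=0}^{7} (−1)^j C(7,j)·(7−j)!.
Computing: 5040 − 5040 + 2520 − 840 + 210 − 42 + 7 − 1 = 1854.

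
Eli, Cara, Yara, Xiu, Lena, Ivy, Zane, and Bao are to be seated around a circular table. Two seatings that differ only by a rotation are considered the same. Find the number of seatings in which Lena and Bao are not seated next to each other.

Without the restriction there are (7)! = 5040 seatings.
Those with Lena next to Bao: fuse the pair into one unit and seat 7 units around a circle — 2·(6)! = 1440.
Subtracting, 5040 − 1440 = 3600.

3600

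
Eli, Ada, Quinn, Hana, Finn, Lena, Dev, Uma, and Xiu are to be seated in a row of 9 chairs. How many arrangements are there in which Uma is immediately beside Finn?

80640

Glue Uma and Finn into one block (2 internal orders), leaving 8 units to arrange in a row.
So the count is 2·(8)! = 80640.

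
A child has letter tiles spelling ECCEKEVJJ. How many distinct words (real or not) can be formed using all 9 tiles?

15120

Letter multiplicities in ECCEKEVJJ: C×2, E×3, J×2, K×1, V×1.
The number of distinct arrangements is 9!/(3!·2!·2!) = 362880/24 = 15120.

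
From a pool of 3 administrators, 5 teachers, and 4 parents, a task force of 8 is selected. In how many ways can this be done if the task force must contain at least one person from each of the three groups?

485

Total 8-person selections from all 12: C(12,8) = 495.
Subtract selections that omit an entire group: no administrators → C(9,8) = 9; no teachers → C(7,8) = 0; no parents → C(8,8) = 1.
Add back selections omitting two groups (i.e. drawn from a single group): C(3,8) + C(5,8) + C(4,8) = 0.
By inclusion–exclusion: 495 − 10 + 0 = 485.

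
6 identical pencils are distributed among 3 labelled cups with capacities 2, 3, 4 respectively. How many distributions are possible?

Without the upper bounds there are C(8,2) = 28 ways to split 6 among 3 cups.
Subtract solutions that violate a single cap (substitute x_i' = x_i − (cap_i+1)): x_1 ≥ 3 gives C(5,2) = 10; x_2 ≥ 4 gives C(4,2) = 6; x_3 ≥ 5 gives C(3,2) = 3. Together 19.
No two caps can be exceeded simultaneously, so the pair terms are all 0.
By inclusion–exclusion the count is 28 − 19 + 0 = 9.

9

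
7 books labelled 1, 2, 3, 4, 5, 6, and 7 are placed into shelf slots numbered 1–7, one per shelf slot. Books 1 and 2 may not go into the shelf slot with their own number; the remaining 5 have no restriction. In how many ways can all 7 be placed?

3720

Let Aᵢ (for i ∈ {1, 2}) be the placements that put book i in its forbidden shelf slot. Any j of these fix j positions, leaving (7−j)! ways to fill the rest, and there are C(2,j) ways to pick which j.
By inclusion–exclusion, the number of valid placements is Σ_{j=0}^{2} (−1)^j C(2,j)·(7−j)!.
Computing: 5040 − 1440 + 120 = 3720.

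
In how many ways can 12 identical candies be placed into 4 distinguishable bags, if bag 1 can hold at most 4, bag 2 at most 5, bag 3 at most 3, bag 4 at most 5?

Ignoring the caps, the number of non-negative solutions to x_1+…+x_4 = 12 is C(15,3) = 455.
Subtract solutions that violate a single cap (substitute x_i' = x_i − (cap_i+1)): x_1 ≥ 5 gives C(10,3) = 120; x_2 ≥ 6 gives C(9,3) = 84; x_3 ≥ 4 gives C(11,3) = 165; x_4 ≥ 6 gives C(9,3) = 84. Together 453.
Add back pairs where two caps are both exceeded: 4 + 20 + 4 + 10 + 1 + 10 = 49.
By inclusion–exclusion the count is 455 − 453 + 49 = 51.

51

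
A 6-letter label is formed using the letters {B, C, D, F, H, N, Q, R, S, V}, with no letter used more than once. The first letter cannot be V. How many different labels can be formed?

The first letter has 10−1 = 9 choices (anything except V).
The remaining 5 letters are filled from the other 9 symbols without repetition: 9 × 8 × 7 × 6 × 5 = 15120.
Total: 9 × 15120 = 136080.

136080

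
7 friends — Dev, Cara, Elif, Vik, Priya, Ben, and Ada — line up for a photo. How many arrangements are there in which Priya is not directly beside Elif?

Of the 7! = 5040 arrangements, those with Priya and Elif adjacent number 2 × 6! = 1440 (treat the pair as a block with 2 internal orders).
Complementary counting: 5040 − 1440 = 3600.

3600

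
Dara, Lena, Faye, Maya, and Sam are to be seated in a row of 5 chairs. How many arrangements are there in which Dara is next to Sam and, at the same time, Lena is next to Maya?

Treat {Dara,Sam} as one block (2 orders) and {Lena,Maya} as another (2 orders).
That leaves 3 units to arrange: 2 × 2 × 3! = 4 × 6 = 24.

24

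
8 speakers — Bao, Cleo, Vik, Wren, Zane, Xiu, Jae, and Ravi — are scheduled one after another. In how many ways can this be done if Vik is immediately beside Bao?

10080

Treat {Vik, Bao} as a single unit. There are 7 units to order, and the pair itself can be ordered 2 ways.
So the count is 2·(7)! = 10080.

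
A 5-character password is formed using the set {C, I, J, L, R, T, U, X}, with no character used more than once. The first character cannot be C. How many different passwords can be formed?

5880

The first character has 8−1 = 7 choices (anything except C).
The remaining 4 characters are filled from the other 7 symbols without repetition: 7 × 6 × 5 × 4 = 840.
Total: 7 × 840 = 5880.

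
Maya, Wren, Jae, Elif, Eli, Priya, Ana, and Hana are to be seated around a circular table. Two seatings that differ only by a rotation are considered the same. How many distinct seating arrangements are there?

Seat Maya anywhere (absorbing the rotational symmetry), then permute the other 7: (7)! = 5040.

5040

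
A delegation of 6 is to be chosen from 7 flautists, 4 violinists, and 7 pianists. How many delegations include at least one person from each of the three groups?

14651

Unrestricted: C(18,6) = 18564 ways to pick any 6 of the 18.
Selections missing a whole group: no flautists → C(11,6) = 462; no violinists → C(14,6) = 3003; no pianists → C(11,6) = 462.
Add back selections omitting two groups (i.e. drawn from a single group): C(7,6) + C(4,6) + C(7,6) = 14.
By inclusion–exclusion: 18564 − 3927 + 14 = 14651.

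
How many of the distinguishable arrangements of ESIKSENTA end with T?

Fix T in the last position and arrange the remaining 8 letters.
Those 8 letters have E appearing twice and S appearing twice, giving (8)!/(2!·2!) = 10080.

10080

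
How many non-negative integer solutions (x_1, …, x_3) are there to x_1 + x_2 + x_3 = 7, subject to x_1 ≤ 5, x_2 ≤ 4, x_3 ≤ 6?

26

By stars and bars, unrestricted non-negative solutions to x_1+…+x_3 = 7 number C(7+2,2) = 36.
Subtract solutions that violate a single cap (substitute x_i' = x_i − (cap_i+1)): x_1 ≥ 6 gives C(3,2) = 3; x_2 ≥ 5 gives C(4,2) = 6; x_3 ≥ 7 gives C(2,2) = 1. Together 10.
No two caps can be exceeded simultaneously, so the pair terms are all 0.
By inclusion–exclusion the count is 36 − 10 + 0 = 26.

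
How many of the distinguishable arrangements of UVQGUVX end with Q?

Fix Q in the last position and arrange the remaining 6 letters.
Those 6 letters have U appearing twice and V appearing twice, giving (6)!/(2!·2!) = 180.

180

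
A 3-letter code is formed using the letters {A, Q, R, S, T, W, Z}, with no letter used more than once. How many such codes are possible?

With no repetition, fill the 3 letters in order: 7 choices, then 6, down to 5.
7 × 6 × 5 = 210.

210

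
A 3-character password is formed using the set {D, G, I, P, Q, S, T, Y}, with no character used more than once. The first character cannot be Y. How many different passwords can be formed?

294

The first character has 8−1 = 7 choices (anything except Y).
The remaining 2 characters are filled from the other 7 symbols without repetition: 7 × 6 = 42.
Total: 7 × 42 = 294.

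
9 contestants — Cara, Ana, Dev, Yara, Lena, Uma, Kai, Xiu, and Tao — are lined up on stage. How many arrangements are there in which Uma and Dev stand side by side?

Place the 7 others and the Uma-Dev pair as 8 objects in a line; the pair has 2 internal arrangements.
That gives 2 × 8! = 2 × 40320 = 80640.

80640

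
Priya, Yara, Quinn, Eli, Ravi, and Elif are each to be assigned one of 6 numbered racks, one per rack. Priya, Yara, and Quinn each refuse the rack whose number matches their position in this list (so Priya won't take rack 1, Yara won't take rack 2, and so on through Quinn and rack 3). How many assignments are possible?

426

Let Aᵢ (for i ∈ {1, 2, 3}) be the placements that put person i in their forbidden rack. Any j of these fix j positions, leaving (6−j)! ways to fill the rest, and there are C(3,j) ways to pick which j.
By inclusion–exclusion, the number of valid placements is Σ_{j=0}^{3} (−1)^j C(3,j)·(6−j)!.
Computing: 720 − 360 + 72 − 6 = 426.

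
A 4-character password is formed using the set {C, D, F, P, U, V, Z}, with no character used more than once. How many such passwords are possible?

840

This is a permutation of 4 out of 7: P(7,4) = 7!/3!.
That product is 7 × 6 × 5 × 4 = 840.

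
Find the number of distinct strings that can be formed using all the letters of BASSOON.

BASSOON has 7 letters with O appearing twice and S appearing twice.
Dividing 7! = 5040 by 2!·2! = 4 for the repeated letters gives 1260.

1260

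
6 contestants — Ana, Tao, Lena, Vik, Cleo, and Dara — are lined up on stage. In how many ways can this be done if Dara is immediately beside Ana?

Treat {Dara, Ana} as a single unit. There are 5 units to order, and the pair itself can be ordered 2 ways.
So the count is 2·(5)! = 240.

240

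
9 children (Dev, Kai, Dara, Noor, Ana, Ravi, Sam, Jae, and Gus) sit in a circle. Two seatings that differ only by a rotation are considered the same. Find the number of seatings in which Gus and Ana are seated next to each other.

10080

Treat {Gus, Ana} as one unit (2 internal orders) and seat the resulting 8 units around the table: (7)! circular arrangements.
So 2 × (7)! = 2 × 5040 = 10080.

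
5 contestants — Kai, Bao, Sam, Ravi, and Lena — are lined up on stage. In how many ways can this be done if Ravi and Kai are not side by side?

There are 5! = 120 arrangements in all. If Ravi and Kai are adjacent, merging them into one block gives 2·(4)! = 48 arrangements.
So 120 − 48 = 72 arrangements keep them apart.

72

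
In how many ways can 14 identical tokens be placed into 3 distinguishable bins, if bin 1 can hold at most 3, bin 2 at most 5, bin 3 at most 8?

6

By stars and bars, unrestricted non-negative solutions to x_1+…+x_3 = 14 number C(14+2,2) = 120.
Subtract solutions that violate a single cap (substitute x_i' = x_i − (cap_i+1)): x_1 ≥ 4 gives C(12,2) = 66; x_2 ≥ 6 gives C(10,2) = 45; x_3 ≥ 9 gives C(7,2) = 21. Together 132.
Add back pairs where two caps are both exceeded: 15 + 3 + 0 = 18.
By inclusion–exclusion the count is 120 − 132 + 18 = 6.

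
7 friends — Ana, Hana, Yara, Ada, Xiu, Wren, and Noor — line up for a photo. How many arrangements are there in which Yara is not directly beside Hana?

3600

There are 7! = 5040 arrangements in all. If Yara and Hana are adjacent, merging them into one block gives 2·(6)! = 1440 arrangements.
Complementary counting: 5040 − 1440 = 3600.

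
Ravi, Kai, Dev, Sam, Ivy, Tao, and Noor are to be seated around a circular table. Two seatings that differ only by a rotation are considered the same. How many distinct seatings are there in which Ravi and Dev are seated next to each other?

240

Glue Ravi and Dev into a block (2 internal orders). Seating 6 units around a circle gives (5)! arrangements.
So 2 × (5)! = 2 × 120 = 240.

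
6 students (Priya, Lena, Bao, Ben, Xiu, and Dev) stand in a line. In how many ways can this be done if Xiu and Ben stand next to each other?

240

Glue Xiu and Ben into one block (2 internal orders), leaving 5 units to arrange in a row.
So the count is 2·(5)! = 240.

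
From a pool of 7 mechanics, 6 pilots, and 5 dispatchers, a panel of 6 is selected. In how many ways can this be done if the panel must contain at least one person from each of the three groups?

With no constraint there are C(18,6) = 18564 possible selections.
Selections missing a whole group: no mechanics → C(11,6) = 462; no pilots → C(12,6) = 924; no dispatchers → C(13,6) = 1716.
Add back selections omitting two groups (i.e. drawn from a single group): C(7,6) + C(6,6) + C(5,6) = 8.
By inclusion–exclusion: 18564 − 3102 + 8 = 15470.

15470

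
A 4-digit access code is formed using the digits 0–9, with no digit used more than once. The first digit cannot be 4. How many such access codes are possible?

The first digit has 10−1 = 9 choices (anything except 4).
The remaining 3 digits are filled from the other 9 symbols without repetition: 9 × 8 × 7 = 504.
Total: 9 × 504 = 4536.

4536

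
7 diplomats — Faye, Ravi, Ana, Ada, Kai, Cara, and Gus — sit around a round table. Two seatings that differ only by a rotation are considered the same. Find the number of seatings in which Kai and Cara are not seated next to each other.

Without the restriction there are (6)! = 720 seatings.
Seatings with Kai beside Cara: treat them as a block with 2 internal orders, giving 2 × (5)! = 240.
Subtracting, 720 − 240 = 480.

480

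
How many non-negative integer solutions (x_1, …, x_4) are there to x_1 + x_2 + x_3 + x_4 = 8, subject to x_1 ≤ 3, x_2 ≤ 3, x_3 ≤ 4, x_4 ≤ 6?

72

Ignoring the caps, the number of non-negative solutions to x_1+…+x_4 = 8 is C(11,3) = 165.
Subtract solutions that violate a single cap (substitute x_i' = x_i − (cap_i+1)): x_1 ≥ 4 gives C(7,3) = 35; x_2 ≥ 4 gives C(7,3) = 35; x_3 ≥ 5 gives C(6,3) = 20; x_4 ≥ 7 gives C(4,3) = 4. Together 94.
Add back pairs where two caps are both exceeded: 1 + 0 + 0 + 0 + 0 + 0 = 1.
By inclusion–exclusion the count is 165 − 94 + 1 = 72.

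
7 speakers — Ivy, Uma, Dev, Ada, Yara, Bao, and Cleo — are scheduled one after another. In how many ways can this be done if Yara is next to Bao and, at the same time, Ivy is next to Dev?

480

Treat {Yara,Bao} as one block (2 orders) and {Ivy,Dev} as another (2 orders).
That leaves 5 units to arrange: 2 × 2 × 5! = 4 × 120 = 480.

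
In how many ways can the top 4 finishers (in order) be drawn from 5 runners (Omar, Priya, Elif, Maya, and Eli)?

120

This is an ordered selection of 4 from 5: P(5,4).
That gives 5 × 4 × 3 × 2 = 120.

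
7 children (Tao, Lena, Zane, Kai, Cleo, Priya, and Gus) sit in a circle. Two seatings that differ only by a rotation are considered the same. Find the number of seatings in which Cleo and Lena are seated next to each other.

Glue Cleo and Lena into a block (2 internal orders). Seating 6 units around a circle gives (5)! arrangements.
So 2 × (5)! = 2 × 120 = 240.

240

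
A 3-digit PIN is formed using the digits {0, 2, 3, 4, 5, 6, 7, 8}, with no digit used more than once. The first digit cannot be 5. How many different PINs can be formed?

294

The first digit has 8−1 = 7 choices (anything except 5).
The remaining 2 digits are filled from the other 7 symbols without repetition: 7 × 6 = 42.
Total: 7 × 42 = 294.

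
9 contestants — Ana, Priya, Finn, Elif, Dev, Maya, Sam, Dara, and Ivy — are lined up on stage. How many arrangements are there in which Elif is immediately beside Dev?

80640

Place the 7 others and the Elif-Dev pair as 8 objects in a line; the pair has 2 internal arrangements.
That gives 2 × 8! = 2 × 40320 = 80640.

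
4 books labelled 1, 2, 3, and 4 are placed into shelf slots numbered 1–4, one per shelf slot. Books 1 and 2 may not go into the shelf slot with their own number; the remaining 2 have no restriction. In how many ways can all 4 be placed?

Let Aᵢ (for i ∈ {1, 2}) be the placements that put book i in its forbidden shelf slot. Any j of these fix j positions, leaving (4−j)! ways to fill the rest, and there are C(2,j) ways to pick which j.
By inclusion–exclusion, the number of valid placements is Σ_{j=0}^{2} (−1)^j C(2,j)·(4−j)!.
Computing: 24 − 12 + 2 = 14.

14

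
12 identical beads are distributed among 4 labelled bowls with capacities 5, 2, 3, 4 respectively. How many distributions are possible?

10

Ignoring the caps, the number of non-negative solutions to x_1+…+x_4 = 12 is C(15,3) = 455.
Subtract solutions that violate a single cap (substitute x_i' = x_i − (cap_i+1)): x_1 ≥ 6 gives C(9,3) = 84; x_2 ≥ 3 gives C(12,3) = 220; x_3 ≥ 4 gives C(11,3) = 165; x_4 ≥ 5 gives C(10,3) = 120. Together 589.
Add back pairs where two caps are both exceeded: 20 + 10 + 4 + 56 + 35 + 20 = 145.
Subtract triples: 0 + 0 + 0 + 1 = 1.
By inclusion–exclusion the count is 455 − 589 + 145 − 1 = 10.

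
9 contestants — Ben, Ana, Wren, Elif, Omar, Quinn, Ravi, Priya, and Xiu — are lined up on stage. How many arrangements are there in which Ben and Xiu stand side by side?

80640

Treat {Ben, Xiu} as a single unit. There are 8 units to order, and the pair itself can be ordered 2 ways.
So the count is 2·(8)! = 80640.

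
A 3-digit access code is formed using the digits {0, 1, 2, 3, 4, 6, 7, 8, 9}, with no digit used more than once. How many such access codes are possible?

504

Choose and order 3 of the 9 symbols: the first digit has 9 options, the next 8, then 7.
9 × 8 × 7 = 504.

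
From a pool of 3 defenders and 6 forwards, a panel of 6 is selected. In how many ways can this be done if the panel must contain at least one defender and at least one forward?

With no constraint there are C(9,6) = 84 possible selections.
Selections missing a whole group: no defenders → C(6,6) = 1; no forwards → C(3,6) = 0.
Both groups omitted at once is impossible, so 84 − 1 = 83.

83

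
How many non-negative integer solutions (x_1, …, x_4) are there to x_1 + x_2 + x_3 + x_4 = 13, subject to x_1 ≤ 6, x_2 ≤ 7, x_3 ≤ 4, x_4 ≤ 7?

Ignoring the caps, the number of non-negative solutions to x_1+…+x_4 = 13 is C(16,3) = 560.
Subtract solutions that violate a single cap (substitute x_i' = x_i − (cap_i+1)): x_1 ≥ 7 gives C(9,3) = 84; x_2 ≥ 8 gives C(8,3) = 56; x_3 ≥ 5 gives C(11,3) = 165; x_4 ≥ 8 gives C(8,3) = 56. Together 361.
Add back pairs where two caps are both exceeded: 0 + 4 + 0 + 1 + 0 + 1 = 6.
By inclusion–exclusion the count is 560 − 361 + 6 = 205.

205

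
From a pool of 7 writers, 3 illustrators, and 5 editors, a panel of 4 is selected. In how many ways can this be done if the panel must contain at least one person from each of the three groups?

Unrestricted: C(15,4) = 1365 ways to pick any 4 of the 15.
Subtract selections that omit an entire group: no writers → C(8,4) = 70; no illustrators → C(12,4) = 495; no editors → C(10,4) = 210.
Add back selections omitting two groups (i.e. drawn from a single group): C(7,4) + C(3,4) + C(5,4) = 40.
By inclusion–exclusion: 1365 − 775 + 40 = 630.

630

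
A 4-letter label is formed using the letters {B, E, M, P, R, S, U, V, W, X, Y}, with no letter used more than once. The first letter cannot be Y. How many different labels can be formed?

The first letter has 11−1 = 10 choices (anything except Y).
The remaining 3 letters are filled from the other 10 symbols without repetition: 10 × 9 × 8 = 720.
Total: 10 × 720 = 7200.

7200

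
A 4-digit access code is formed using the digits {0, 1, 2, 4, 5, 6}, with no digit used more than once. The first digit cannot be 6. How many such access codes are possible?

300

The first digit has 6−1 = 5 choices (anything except 6).
The remaining 3 digits are filled from the other 5 symbols without repetition: 5 × 4 × 3 = 60.
Total: 5 × 60 = 300.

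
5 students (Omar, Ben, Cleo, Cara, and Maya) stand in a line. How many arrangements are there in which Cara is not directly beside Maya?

72

There are 5! = 120 arrangements in all. If Cara and Maya are adjacent, merging them into one block gives 2·(4)! = 48 arrangements.
So 120 − 48 = 72 arrangements keep them apart.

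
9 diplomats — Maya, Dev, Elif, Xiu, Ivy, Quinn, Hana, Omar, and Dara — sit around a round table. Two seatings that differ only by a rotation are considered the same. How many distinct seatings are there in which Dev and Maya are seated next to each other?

10080

Treat {Dev, Maya} as one unit (2 internal orders) and seat the resulting 8 units around the table: (7)! circular arrangements.
So 2 × (7)! = 2 × 5040 = 10080.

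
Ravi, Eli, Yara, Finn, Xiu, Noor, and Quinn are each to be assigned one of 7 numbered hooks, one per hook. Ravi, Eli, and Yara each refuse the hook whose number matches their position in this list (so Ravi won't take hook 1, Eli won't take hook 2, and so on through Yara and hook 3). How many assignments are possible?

Let Aᵢ (for i ∈ {1, 2, 3}) be the placements that put person i in their forbidden hook. Any j of these fix j positions, leaving (7−j)! ways to fill the rest, and there are C(3,j) ways to pick which j.
By inclusion–exclusion, the number of valid placements is Σ_{j=0}^{3} (−1)^j C(3,j)·(7−j)!.
Computing: 5040 − 2160 + 360 − 24 = 3216.

3216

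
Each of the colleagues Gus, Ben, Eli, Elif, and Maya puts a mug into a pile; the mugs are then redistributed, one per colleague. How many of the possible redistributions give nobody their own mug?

44

This is the derangement count D_5: permutations of 5 items with no fixed point.
By inclusion–exclusion this is Σ_{j=0}^{5} (−1)^j C(5,j)·(5−j)!.
Computing: 120 − 120 + 60 − 20 + 5 − 1 = 44.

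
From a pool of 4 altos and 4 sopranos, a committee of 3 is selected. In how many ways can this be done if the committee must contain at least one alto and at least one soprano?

48

With no constraint there are C(8,3) = 56 possible selections.
Selections missing a whole group: no altos → C(4,3) = 4; no sopranos → C(4,3) = 4.
Both groups omitted at once is impossible, so 56 − 8 = 48.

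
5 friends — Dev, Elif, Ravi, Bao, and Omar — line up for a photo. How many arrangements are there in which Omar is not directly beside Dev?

72

Of the 5! = 120 arrangements, those with Omar and Dev adjacent number 2 × 4! = 48 (treat the pair as a block with 2 internal orders).
Complementary counting: 120 − 48 = 72.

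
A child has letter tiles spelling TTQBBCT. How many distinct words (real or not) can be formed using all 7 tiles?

420

Letter multiplicities in TTQBBCT: B×2, C×1, Q×1, T×3.
The number of distinct arrangements is 7!/(3!·2!) = 5040/12 = 420.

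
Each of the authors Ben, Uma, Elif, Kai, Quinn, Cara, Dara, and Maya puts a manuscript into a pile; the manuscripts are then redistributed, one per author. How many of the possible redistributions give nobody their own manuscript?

This is the derangement count D_8: permutations of 8 items with no fixed point.
By inclusion–exclusion this is Σ_{j=0}^{8} (−1)^j C(8,j)·(8−j)!.
Computing: 40320 − 40320 + 20160 − 6720 + 1680 − 336 + 56 − 8 + 1 = 14833.

14833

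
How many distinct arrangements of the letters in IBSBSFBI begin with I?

Fix I in the first position and arrange the remaining 7 letters.
Those 7 letters have B appearing 3 times and S appearing twice, giving (7)!/(3!·2!) = 420.

420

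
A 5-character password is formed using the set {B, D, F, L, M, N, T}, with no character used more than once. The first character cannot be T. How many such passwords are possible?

2160

The first character has 7−1 = 6 choices (anything except T).
The remaining 4 characters are filled from the other 6 symbols without repetition: 6 × 5 × 4 × 3 = 360.
Total: 6 × 360 = 2160.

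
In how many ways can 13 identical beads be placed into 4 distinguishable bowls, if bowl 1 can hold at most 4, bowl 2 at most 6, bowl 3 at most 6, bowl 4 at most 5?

127

By stars and bars, unrestricted non-negative solutions to x_1+…+x_4 = 13 number C(13+3,3) = 560.
Subtract solutions that violate a single cap (substitute x_i' = x_i − (cap_i+1)): x_1 ≥ 5 gives C(11,3) = 165; x_2 ≥ 7 gives C(9,3) = 84; x_3 ≥ 7 gives C(9,3) = 84; x_4 ≥ 6 gives C(10,3) = 120. Together 453.
Add back pairs where two caps are both exceeded: 4 + 4 + 10 + 0 + 1 + 1 = 20.
By inclusion–exclusion the count is 560 − 453 + 20 = 127.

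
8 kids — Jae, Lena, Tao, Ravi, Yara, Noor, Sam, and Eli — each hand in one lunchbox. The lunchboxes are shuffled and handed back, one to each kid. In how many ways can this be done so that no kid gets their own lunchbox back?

Count assignments avoiding every fixed point. For any j of the 8 kids fixed to their own lunchbox, the other 8−j can be arranged in (8−j)! ways.
By inclusion–exclusion this is Σ_{j=0}^{8} (−1)^j C(8,j)·(8−j)!.
Computing: 40320 − 40320 + 20160 − 6720 + 1680 − 336 + 56 − 8 + 1 = 14833.

14833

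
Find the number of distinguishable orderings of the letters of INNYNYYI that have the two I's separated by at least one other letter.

420

Total arrangements of INNYNYYI: 8!/(3!·3!·2!) = 560.
If the two I's are adjacent, glue them into one block, leaving 7 items to arrange: (7)!/(3!·3!) = 140 ways.
Hence 560 − 140 = 420.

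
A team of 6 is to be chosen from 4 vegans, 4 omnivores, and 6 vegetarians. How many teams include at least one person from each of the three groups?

2556

Total 6-person selections from all 14: C(14,6) = 3003.
Subtract selections that omit an entire group: no vegans → C(10,6) = 210; no omnivores → C(10,6) = 210; no vegetarians → C(8,6) = 28.
Add back selections omitting two groups (i.e. drawn from a single group): C(4,6) + C(4,6) + C(6,6) = 1.
By inclusion–exclusion: 3003 − 448 + 1 = 2556.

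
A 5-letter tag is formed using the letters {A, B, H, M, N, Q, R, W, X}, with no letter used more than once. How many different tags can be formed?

15120

This is a permutation of 5 out of 9: P(9,5) = 9!/4!.
9 × 8 × 7 × 6 × 5 = 15120.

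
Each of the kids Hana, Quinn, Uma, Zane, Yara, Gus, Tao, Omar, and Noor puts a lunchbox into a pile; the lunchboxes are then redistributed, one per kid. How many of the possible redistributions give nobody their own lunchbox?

133496

Let Aᵢ be the assignments in which kid i gets their own lunchbox. We want the size of the complement of A₁∪…∪A_9.
By inclusion–exclusion this is Σ_{j=0}^{9} (−1)^j C(9,j)·(9−j)!.
Computing: 362880 − 362880 + 181440 − 60480 + 15120 − 3024 + 504 − 72 + 9 − 1 = 133496.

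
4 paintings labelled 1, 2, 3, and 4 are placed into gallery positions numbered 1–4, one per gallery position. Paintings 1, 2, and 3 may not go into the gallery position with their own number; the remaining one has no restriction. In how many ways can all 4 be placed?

11

Let Aᵢ (for i ∈ {1, 2, 3}) be the placements that put painting i in its forbidden gallery position. Any j of these fix j positions, leaving (4−j)! ways to fill the rest, and there are C(3,j) ways to pick which j.
By inclusion–exclusion, the number of valid placements is Σ_{j=0}^{3} (−1)^j C(3,j)·(4−j)!.
Computing: 24 − 18 + 6 − 1 = 11.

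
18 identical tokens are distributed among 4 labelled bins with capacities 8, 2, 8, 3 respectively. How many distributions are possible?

19

Ignoring the caps, the number of non-negative solutions to x_1+…+x_4 = 18 is C(21,3) = 1330.
Subtract solutions that violate a single cap (substitute x_i' = x_i − (cap_i+1)): x_1 ≥ 9 gives C(12,3) = 220; x_2 ≥ 3 gives C(18,3) = 816; x_3 ≥ 9 gives C(12,3) = 220; x_4 ≥ 4 gives C(17,3) = 680. Together 1936.
Add back pairs where two caps are both exceeded: 84 + 1 + 56 + 84 + 364 + 56 = 645.
Subtract triples: 0 + 10 + 0 + 10 = 20.
By inclusion–exclusion the count is 1330 − 1936 + 645 − 20 = 19.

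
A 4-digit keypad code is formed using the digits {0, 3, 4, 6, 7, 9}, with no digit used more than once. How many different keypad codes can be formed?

360

Choose and order 4 of the 6 symbols: the first digit has 6 options, the next 5, then 4, 3.
6 × 5 × 4 × 3 = 360.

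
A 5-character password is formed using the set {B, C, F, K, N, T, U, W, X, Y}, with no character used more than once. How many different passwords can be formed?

This is a permutation of 5 out of 10: P(10,5) = 10!/5!.
That product is 10 × 9 × 8 × 7 × 6 = 30240.

30240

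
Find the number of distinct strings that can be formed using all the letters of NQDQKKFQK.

10080

The 9 letters of NQDQKKFQK have repeats: K appearing 3 times and Q appearing 3 times.
So there are 9! / (3!·3!) = 10080 distinguishable arrangements.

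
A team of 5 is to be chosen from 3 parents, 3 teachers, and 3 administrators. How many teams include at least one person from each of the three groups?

Unrestricted: C(9,5) = 126 ways to pick any 5 of the 9.
Subtract selections that omit an entire group: no parents → C(6,5) = 6; no teachers → C(6,5) = 6; no administrators → C(6,5) = 6.
Add back selections omitting two groups (i.e. drawn from a single group): C(3,5) + C(3,5) + C(3,5) = 0.
By inclusion–exclusion: 126 − 18 + 0 = 108.

108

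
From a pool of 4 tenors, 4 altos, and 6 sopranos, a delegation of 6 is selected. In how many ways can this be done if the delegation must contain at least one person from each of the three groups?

With no constraint there are C(14,6) = 3003 possible selections.
Subtract selections that omit an entire group: no tenors → C(10,6) = 210; no altos → C(10,6) = 210; no sopranos → C(8,6) = 28.
Add back selections omitting two groups (i.e. drawn from a single group): C(4,6) + C(4,6) + C(6,6) = 1.
By inclusion–exclusion: 3003 − 448 + 1 = 2556.

2556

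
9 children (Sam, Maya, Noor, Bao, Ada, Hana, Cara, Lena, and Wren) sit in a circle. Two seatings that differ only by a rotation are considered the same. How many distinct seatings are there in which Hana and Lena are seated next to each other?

Treat {Hana, Lena} as one unit (2 internal orders) and seat the resulting 8 units around the table: (7)! circular arrangements.
So 2 × (7)! = 2 × 5040 = 10080.

10080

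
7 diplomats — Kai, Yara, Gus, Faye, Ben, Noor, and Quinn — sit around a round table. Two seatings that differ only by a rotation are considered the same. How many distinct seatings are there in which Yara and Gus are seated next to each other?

240

Glue Yara and Gus into a block (2 internal orders). Seating 6 units around a circle gives (5)! arrangements.
So 2 × (5)! = 2 × 120 = 240.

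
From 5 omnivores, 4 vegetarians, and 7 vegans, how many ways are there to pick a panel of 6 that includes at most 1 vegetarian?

4092

Split by how many vegetarians are chosen (0 through 1).
Sum: C(4,0)·C(12,6) + C(4,1)·C(12,5) = 924 + 3168 = 4092.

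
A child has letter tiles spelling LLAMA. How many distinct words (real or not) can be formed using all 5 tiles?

30

Letter multiplicities in LLAMA: A×2, L×2, M×1.
The number of distinct arrangements is 5!/(2!·2!) = 120/4 = 30.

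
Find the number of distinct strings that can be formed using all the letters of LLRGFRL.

420

Letter multiplicities in LLRGFRL: F×1, G×1, L×3, R×2.
The number of distinct arrangements is 7!/(3!·2!) = 5040/12 = 420.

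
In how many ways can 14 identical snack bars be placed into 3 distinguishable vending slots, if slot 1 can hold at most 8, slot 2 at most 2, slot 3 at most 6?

6

Without the upper bounds there are C(16,2) = 120 ways to split 14 among 3 vending slots.
Subtract solutions that violate a single cap (substitute x_i' = x_i − (cap_i+1)): x_1 ≥ 9 gives C(7,2) = 21; x_2 ≥ 3 gives C(13,2) = 78; x_3 ≥ 7 gives C(9,2) = 36. Together 135.
Add back pairs where two caps are both exceeded: 6 + 0 + 15 = 21.
By inclusion–exclusion the count is 120 − 135 + 21 = 6.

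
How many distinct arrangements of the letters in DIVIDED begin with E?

Fix E in the first position and arrange the remaining 6 letters.
Those 6 letters have D appearing 3 times and I appearing twice, giving (6)!/(3!·2!) = 60.

60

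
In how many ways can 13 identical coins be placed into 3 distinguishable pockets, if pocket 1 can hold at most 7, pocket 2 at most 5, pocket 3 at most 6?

Ignoring the caps, the number of non-negative solutions to x_1+…+x_3 = 13 is C(15,2) = 105.
Subtract solutions that violate a single cap (substitute x_i' = x_i − (cap_i+1)): x_1 ≥ 8 gives C(7,2) = 21; x_2 ≥ 6 gives C(9,2) = 36; x_3 ≥ 7 gives C(8,2) = 28. Together 85.
Add back pairs where two caps are both exceeded: 0 + 0 + 1 = 1.
By inclusion–exclusion the count is 105 − 85 + 1 = 21.

21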